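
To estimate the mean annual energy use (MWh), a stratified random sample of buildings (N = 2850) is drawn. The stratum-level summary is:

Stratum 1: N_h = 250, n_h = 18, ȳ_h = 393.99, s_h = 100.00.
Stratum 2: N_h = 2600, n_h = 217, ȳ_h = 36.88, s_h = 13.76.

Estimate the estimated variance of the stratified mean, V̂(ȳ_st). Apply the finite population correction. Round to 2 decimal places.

V̂(ȳ_st) = Σ W_h² (1 − n_h/N_h) s_h²/n_h, with W_h = N_h/N and N = 2850:
  stratum 1: (250/2850)²·(1 − 18/250)·100.00²/18 = 3.96703
  stratum 2: (2600/2850)²·(1 − 217/2600)·13.76²/217 = 0.665556
V̂(ȳ_st) = 4.63259

V̂(ȳ_st) ≈ 4.63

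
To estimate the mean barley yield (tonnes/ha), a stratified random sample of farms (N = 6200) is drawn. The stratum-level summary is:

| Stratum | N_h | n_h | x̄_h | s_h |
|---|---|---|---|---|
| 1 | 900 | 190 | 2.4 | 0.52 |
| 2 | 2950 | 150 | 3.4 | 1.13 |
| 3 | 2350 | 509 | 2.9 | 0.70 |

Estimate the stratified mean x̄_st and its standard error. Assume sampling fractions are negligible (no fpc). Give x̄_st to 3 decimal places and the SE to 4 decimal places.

x̄_st ≈ 3.065, SE ≈ 0.0458

x̄_st = Σ W_h x̄_h = (900·2.4 + 2950·3.4 + 2350·2.9)/6200 = 3.06532
V̂(x̄_st) = Σ W_h² s_h²/n_h, with W_h = N_h/N and N = 6200:
  stratum 1: (900/6200)²·0.52²/190 = 2.99885e-05
  stratum 2: (2950/6200)²·1.13²/150 = 0.0019272
  stratum 3: (2350/6200)²·0.70²/509 = 0.000138303
V̂(x̄_st) = 0.00209549
SE(x̄_st) = √0.00209549 = 0.0457765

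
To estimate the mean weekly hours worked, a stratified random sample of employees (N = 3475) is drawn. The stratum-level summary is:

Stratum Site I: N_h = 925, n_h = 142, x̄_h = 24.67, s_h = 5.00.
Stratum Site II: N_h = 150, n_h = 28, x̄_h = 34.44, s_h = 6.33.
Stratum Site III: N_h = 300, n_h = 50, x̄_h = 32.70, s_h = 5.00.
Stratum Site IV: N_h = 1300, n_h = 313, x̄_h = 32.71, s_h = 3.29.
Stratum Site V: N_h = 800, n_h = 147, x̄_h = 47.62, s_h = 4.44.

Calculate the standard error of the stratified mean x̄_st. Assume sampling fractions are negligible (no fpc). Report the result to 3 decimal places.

SE(x̄_st) ≈ 0.176

V̂(x̄_st) = Σ W_h² s_h²/n_h, with W_h = N_h/N and N = 3475:
  stratum Site I: (925/3475)²·5.00²/142 = 0.0124746
  stratum Site II: (150/3475)²·6.33²/28 = 0.00266638
  stratum Site III: (300/3475)²·5.00²/50 = 0.00372652
  stratum Site IV: (1300/3475)²·3.29²/313 = 0.00483977
  stratum Site V: (800/3475)²·4.44²/147 = 0.00710753
V̂(x̄_st) = 0.0308148
SE(x̄_st) = √0.0308148 = 0.175541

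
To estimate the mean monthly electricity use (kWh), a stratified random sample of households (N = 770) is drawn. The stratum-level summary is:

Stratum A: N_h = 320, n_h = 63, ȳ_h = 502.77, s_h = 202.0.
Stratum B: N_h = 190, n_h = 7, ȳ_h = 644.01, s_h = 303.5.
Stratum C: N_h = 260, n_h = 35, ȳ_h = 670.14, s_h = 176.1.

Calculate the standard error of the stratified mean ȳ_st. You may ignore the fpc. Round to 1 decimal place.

V̂(ȳ_st) = Σ W_h² s_h²/n_h, with W_h = N_h/N and N = 770:
  stratum A: (320/770)²·202.0²/63 = 111.862
  stratum B: (190/770)²·303.5²/7 = 801.208
  stratum C: (260/770)²·176.1²/35 = 101.022
V̂(ȳ_st) = 1014.09
SE(ȳ_st) = √1014.09 = 31.8448

SE(ȳ_st) ≈ 31.8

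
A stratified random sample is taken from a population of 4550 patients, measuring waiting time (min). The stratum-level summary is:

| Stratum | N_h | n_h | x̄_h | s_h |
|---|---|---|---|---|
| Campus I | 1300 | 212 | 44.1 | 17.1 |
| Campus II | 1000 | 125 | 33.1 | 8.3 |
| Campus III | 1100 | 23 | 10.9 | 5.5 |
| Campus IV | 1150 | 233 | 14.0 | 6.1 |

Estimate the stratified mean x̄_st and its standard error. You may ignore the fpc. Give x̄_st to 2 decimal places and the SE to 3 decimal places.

x̄_st ≈ 26.05, SE ≈ 0.476

x̄_st = Σ W_h x̄_h = (1300·44.1 + 1000·33.1 + 1100·10.9 + 1150·14.0)/4550 = 26.04835
V̂(x̄_st) = Σ W_h² s_h²/n_h, with W_h = N_h/N and N = 4550:
  stratum Campus I: (1300/4550)²·17.1²/212 = 0.112595
  stratum Campus II: (1000/4550)²·8.3²/125 = 0.0266209
  stratum Campus III: (1100/4550)²·5.5²/23 = 0.0768706
  stratum Campus IV: (1150/4550)²·6.1²/233 = 0.0102018
V̂(x̄_st) = 0.226289
SE(x̄_st) = √0.226289 = 0.475698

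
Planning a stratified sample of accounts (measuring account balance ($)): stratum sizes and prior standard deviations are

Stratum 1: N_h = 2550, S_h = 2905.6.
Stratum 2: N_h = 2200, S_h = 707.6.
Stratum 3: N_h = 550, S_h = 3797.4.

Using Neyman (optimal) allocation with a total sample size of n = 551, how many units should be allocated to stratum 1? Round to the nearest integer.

369

Neyman allocation: n_h = n · N_h S_h / Σ N_i S_i, with n = 551.
  stratum 1: N_h·S_h = 2550·2905.6 = 7409280.00
  stratum 2: N_h·S_h = 2200·707.6 = 1556720.00
  stratum 3: N_h·S_h = 550·3797.4 = 2088570.00
Σ N_h S_h = 11054570.00
n for stratum 1 = 551·7409280.00/11054570.00 = 369.305 → 369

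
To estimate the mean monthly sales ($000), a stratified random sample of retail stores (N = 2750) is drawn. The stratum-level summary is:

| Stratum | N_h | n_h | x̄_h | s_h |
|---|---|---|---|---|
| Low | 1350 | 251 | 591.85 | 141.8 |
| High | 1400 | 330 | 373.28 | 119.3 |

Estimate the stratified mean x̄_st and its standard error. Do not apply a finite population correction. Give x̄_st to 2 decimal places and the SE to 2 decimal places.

x̄_st ≈ 480.58, SE ≈ 5.52

x̄_st = Σ W_h x̄_h = (1350·591.85 + 1400·373.28)/2750 = 480.57800
V̂(x̄_st) = Σ W_h² s_h²/n_h, with W_h = N_h/N and N = 2750:
  stratum Low: (1350/2750)²·141.8²/251 = 19.3055
  stratum High: (1400/2750)²·119.3²/330 = 11.1778
V̂(x̄_st) = 30.4833
SE(x̄_st) = √30.4833 = 5.52117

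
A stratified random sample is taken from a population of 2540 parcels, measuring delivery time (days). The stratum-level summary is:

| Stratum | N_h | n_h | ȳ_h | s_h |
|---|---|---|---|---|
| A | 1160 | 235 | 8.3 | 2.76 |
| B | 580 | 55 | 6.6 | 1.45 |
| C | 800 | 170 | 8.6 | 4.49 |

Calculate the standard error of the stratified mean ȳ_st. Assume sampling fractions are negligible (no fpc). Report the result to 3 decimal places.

V̂(ȳ_st) = Σ W_h² s_h²/n_h, with W_h = N_h/N and N = 2540:
  stratum A: (1160/2540)²·2.76²/235 = 0.00676081
  stratum B: (580/2540)²·1.45²/55 = 0.00199325
  stratum C: (800/2540)²·4.49²/170 = 0.011764
V̂(ȳ_st) = 0.0205181
SE(ȳ_st) = √0.0205181 = 0.143241

SE(ȳ_st) ≈ 0.143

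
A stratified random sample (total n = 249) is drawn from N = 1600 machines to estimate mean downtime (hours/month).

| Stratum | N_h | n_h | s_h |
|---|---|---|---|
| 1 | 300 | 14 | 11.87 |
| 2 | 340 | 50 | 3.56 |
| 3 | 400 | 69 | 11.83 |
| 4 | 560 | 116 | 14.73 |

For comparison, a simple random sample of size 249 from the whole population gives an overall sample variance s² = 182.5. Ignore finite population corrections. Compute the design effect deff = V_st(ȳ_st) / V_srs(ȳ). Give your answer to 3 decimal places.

deff ≈ 0.984

V̂(ȳ_st) = Σ W_h² s_h²/n_h, with W_h = N_h/N and N = 1600:
  stratum 1: (300/1600)²·11.87²/14 = 0.353815
  stratum 2: (340/1600)²·3.56²/50 = 0.0114458
  stratum 3: (400/1600)²·11.83²/69 = 0.126765
  stratum 4: (560/1600)²·14.73²/116 = 0.229131
V_st = 0.721157
V_srs = s²/n = 182.5/249 = 0.732932
deff = V_st / V_srs = 0.721157/0.732932 = 0.9839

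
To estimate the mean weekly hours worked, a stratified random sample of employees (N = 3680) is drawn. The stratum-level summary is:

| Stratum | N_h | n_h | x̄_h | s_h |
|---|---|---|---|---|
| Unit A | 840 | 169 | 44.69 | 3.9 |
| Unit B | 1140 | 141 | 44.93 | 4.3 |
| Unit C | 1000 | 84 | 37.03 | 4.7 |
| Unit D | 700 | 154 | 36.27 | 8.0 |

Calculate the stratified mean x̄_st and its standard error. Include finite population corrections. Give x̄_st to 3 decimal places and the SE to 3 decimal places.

x̄_st ≈ 41.081, SE ≈ 0.210

x̄_st = Σ W_h x̄_h = (840·44.69 + 1140·44.93 + 1000·37.03 + 700·36.27)/3680 = 41.08120
V̂(x̄_st) = Σ W_h² (1 − n_h/N_h) s_h²/n_h, with W_h = N_h/N and N = 3680:
  stratum Unit A: (840/3680)²·(1 − 169/840)·3.9²/169 = 0.00374584
  stratum Unit B: (1140/3680)²·(1 − 141/1140)·4.3²/141 = 0.0110279
  stratum Unit C: (1000/3680)²·(1 − 84/1000)·4.7²/84 = 0.0177876
  stratum Unit D: (700/3680)²·(1 − 154/700)·8.0²/154 = 0.0117288
V̂(x̄_st) = 0.0442901
SE(x̄_st) = √0.0442901 = 0.210452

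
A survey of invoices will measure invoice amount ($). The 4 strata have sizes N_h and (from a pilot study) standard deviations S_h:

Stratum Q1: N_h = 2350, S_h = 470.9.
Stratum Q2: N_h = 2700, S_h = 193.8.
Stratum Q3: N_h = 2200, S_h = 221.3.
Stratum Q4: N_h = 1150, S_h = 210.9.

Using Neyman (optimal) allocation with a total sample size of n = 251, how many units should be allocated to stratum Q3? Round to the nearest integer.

52

Neyman allocation: n_h = n · N_h S_h / Σ N_i S_i, with n = 251.
  stratum Q1: N_h·S_h = 2350·470.9 = 1106615.00
  stratum Q2: N_h·S_h = 2700·193.8 = 523260.00
  stratum Q3: N_h·S_h = 2200·221.3 = 486860.00
  stratum Q4: N_h·S_h = 1150·210.9 = 242535.00
Σ N_h S_h = 2359270.00
n for stratum Q3 = 251·486860.00/2359270.00 = 51.796 → 52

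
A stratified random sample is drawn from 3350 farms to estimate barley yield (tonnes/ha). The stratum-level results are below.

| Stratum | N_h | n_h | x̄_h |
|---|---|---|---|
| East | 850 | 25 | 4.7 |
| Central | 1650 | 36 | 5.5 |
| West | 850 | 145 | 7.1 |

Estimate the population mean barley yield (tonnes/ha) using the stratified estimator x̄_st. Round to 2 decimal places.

x̄_st ≈ 5.70

N = Σ N_h = 3350. Stratum weights W_h = N_h/N.
x̄_st = (850·4.7 + 1650·5.5 + 850·7.1) / 3350 = 5.7030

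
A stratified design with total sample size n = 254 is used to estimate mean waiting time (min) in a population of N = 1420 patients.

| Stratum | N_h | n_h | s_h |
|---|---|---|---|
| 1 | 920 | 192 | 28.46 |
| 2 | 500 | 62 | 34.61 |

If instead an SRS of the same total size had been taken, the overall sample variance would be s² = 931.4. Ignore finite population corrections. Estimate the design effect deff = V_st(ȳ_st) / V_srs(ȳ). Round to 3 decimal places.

V̂(ȳ_st) = Σ W_h² s_h²/n_h, with W_h = N_h/N and N = 1420:
  stratum 1: (920/1420)²·28.46²/192 = 1.77079
  stratum 2: (500/1420)²·34.61²/62 = 2.39538
V_st = 4.16617
V_srs = s²/n = 931.4/254 = 3.66693
deff = V_st / V_srs = 4.16617/3.66693 = 1.1361

deff ≈ 1.136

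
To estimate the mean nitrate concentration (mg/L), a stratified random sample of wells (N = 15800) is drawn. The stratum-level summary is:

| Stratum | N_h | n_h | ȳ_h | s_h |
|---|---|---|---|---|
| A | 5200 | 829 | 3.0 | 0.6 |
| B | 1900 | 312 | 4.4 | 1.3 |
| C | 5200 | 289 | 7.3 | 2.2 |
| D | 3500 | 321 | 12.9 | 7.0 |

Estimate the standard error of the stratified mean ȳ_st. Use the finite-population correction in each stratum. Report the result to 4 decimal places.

SE(ȳ_st) ≈ 0.0929

V̂(ȳ_st) = Σ W_h² (1 − n_h/N_h) s_h²/n_h, with W_h = N_h/N and N = 15800:
  stratum A: (5200/15800)²·(1 − 829/5200)·0.6²/829 = 3.95383e-05
  stratum B: (1900/15800)²·(1 − 312/1900)·1.3²/312 = 6.54669e-05
  stratum C: (5200/15800)²·(1 − 289/5200)·2.2²/289 = 0.00171319
  stratum D: (3500/15800)²·(1 − 321/3500)·7.0²/321 = 0.00680355
V̂(ȳ_st) = 0.00862175
SE(ȳ_st) = √0.00862175 = 0.0928534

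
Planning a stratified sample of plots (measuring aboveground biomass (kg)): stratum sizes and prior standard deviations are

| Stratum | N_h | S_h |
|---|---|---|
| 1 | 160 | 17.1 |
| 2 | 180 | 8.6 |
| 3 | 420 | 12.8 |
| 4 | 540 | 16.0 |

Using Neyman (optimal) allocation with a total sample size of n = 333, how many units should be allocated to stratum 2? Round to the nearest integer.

Neyman allocation: n_h = n · N_h S_h / Σ N_i S_i, with n = 333.
  stratum 1: N_h·S_h = 160·17.1 = 2736.00
  stratum 2: N_h·S_h = 180·8.6 = 1548.00
  stratum 3: N_h·S_h = 420·12.8 = 5376.00
  stratum 4: N_h·S_h = 540·16.0 = 8640.00
Σ N_h S_h = 18300.00
n for stratum 2 = 333·1548.00/18300.00 = 28.169 → 28

28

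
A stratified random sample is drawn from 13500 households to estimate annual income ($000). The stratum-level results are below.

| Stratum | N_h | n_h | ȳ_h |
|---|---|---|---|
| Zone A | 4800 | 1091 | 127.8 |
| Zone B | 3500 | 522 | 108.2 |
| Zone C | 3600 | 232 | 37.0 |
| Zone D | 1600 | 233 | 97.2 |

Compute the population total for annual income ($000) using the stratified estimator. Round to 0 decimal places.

τ̂_st = Σ N_h ȳ_h = 4800·127.8 + 3500·108.2 + 3600·37.0 + 1600·97.2 = 1280860

τ̂_st ≈ 1280860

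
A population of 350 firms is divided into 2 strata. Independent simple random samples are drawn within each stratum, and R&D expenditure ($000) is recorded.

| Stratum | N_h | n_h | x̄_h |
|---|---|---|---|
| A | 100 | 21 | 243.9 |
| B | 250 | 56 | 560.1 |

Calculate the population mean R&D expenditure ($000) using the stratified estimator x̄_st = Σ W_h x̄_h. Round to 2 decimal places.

x̄_st ≈ 469.76

N = Σ N_h = 350. Stratum weights W_h = N_h/N.
x̄_st = (100·243.9 + 250·560.1) / 350 = 469.7571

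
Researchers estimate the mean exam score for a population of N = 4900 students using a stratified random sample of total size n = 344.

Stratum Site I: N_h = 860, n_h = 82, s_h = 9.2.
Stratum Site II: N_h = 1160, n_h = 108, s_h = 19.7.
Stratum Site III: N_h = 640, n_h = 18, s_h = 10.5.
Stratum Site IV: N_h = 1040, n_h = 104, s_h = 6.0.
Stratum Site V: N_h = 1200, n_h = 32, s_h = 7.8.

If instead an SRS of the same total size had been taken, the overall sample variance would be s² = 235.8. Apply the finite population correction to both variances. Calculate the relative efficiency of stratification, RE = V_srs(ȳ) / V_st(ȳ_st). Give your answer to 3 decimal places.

V̂(ȳ_st) = Σ W_h² (1 − n_h/N_h) s_h²/n_h, with W_h = N_h/N and N = 4900:
  stratum Site I: (860/4900)²·(1 − 82/860)·9.2²/82 = 0.0287639
  stratum Site II: (1160/4900)²·(1 − 108/1160)·19.7²/108 = 0.182638
  stratum Site III: (640/4900)²·(1 − 18/640)·10.5²/18 = 0.101551
  stratum Site IV: (1040/4900)²·(1 − 104/1040)·6.0²/104 = 0.0140342
  stratum Site V: (1200/4900)²·(1 − 32/1200)·7.8²/32 = 0.110987
V_st = 0.437973
V_srs = (1 − 344/4900)·235.8/344 = 0.637343
Relative efficiency = V_srs / V_st = 0.637343/0.437973 = 1.4552

RE ≈ 1.455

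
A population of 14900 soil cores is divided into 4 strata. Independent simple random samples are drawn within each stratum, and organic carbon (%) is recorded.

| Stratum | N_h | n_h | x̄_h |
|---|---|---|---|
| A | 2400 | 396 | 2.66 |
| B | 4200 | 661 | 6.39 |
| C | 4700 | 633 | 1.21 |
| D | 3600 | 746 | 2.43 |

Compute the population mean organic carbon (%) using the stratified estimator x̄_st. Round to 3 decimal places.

x̄_st ≈ 3.198

N = Σ N_h = 14900. Stratum weights W_h = N_h/N.
x̄_st = (2400·2.66 + 4200·6.39 + 4700·1.21 + 3600·2.43) / 14900 = 3.19846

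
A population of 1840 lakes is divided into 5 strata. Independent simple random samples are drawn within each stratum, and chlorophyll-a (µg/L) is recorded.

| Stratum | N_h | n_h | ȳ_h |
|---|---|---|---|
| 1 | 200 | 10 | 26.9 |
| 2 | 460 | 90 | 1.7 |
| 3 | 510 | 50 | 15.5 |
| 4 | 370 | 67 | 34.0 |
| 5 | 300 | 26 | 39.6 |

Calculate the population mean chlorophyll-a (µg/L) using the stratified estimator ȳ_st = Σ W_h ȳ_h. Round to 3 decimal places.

ȳ_st ≈ 20.939

N = Σ N_h = 1840. Stratum weights W_h = N_h/N.
ȳ_st = (200·26.9 + 460·1.7 + 510·15.5 + 370·34.0 + 300·39.6) / 1840 = 20.93859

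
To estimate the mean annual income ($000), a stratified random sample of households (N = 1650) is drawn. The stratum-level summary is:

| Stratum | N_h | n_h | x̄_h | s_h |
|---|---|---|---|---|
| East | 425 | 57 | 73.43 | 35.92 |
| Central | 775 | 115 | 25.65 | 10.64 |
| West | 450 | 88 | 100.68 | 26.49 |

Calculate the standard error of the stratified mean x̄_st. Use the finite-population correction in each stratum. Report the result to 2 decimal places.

SE(x̄_st) ≈ 1.40

V̂(x̄_st) = Σ W_h² (1 − n_h/N_h) s_h²/n_h, with W_h = N_h/N and N = 1650:
  stratum East: (425/1650)²·(1 − 57/425)·35.92²/57 = 1.30037
  stratum Central: (775/1650)²·(1 − 115/775)·10.64²/115 = 0.184954
  stratum West: (450/1650)²·(1 − 88/450)·26.49²/88 = 0.477127
V̂(x̄_st) = 1.96245
SE(x̄_st) = √1.96245 = 1.40087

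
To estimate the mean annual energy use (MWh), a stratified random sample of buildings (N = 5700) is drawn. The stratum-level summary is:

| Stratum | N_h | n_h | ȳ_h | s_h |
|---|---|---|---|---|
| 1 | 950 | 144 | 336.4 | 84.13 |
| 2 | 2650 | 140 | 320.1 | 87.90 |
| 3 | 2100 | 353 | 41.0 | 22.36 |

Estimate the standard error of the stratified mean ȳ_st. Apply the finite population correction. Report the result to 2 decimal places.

SE(ȳ_st) ≈ 3.55

V̂(ȳ_st) = Σ W_h² (1 − n_h/N_h) s_h²/n_h, with W_h = N_h/N and N = 5700:
  stratum 1: (950/5700)²·(1 − 144/950)·84.13²/144 = 1.15837
  stratum 2: (2650/5700)²·(1 − 140/2650)·87.90²/140 = 11.2985
  stratum 3: (2100/5700)²·(1 − 353/2100)·22.36²/353 = 0.159931
V̂(ȳ_st) = 12.6168
SE(ȳ_st) = √12.6168 = 3.55201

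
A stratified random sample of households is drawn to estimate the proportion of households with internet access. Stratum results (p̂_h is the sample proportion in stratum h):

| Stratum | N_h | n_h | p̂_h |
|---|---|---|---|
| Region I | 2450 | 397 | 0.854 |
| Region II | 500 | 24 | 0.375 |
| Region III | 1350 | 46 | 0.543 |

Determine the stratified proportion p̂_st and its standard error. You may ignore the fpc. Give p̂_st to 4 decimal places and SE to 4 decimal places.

N = 4300; stratum weights W_h = N_h/N.
p̂_st = Σ W_h p̂_h = (2450·0.854 + 500·0.375 + 1350·0.543)/4300 = 0.70066
V̂(p̂_st) = Σ W_h² p̂_h(1−p̂_h)/(n_h−1):
  stratum Region I: (2450/4300)²·0.854·0.146/396 = 0.000102214
  stratum Region II: (500/4300)²·0.375·0.625/23 = 0.00013778
  stratum Region III: (1350/4300)²·0.543·0.457/45 = 0.000543543
V̂(p̂_st) = 0.000783538; SE = √V̂ = 0.0279917

p̂_st ≈ 0.7007, SE ≈ 0.0280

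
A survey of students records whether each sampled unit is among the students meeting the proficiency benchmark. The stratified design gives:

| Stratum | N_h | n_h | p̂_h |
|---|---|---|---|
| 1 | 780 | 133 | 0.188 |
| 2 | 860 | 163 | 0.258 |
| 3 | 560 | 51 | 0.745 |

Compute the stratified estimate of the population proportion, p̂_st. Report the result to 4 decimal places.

p̂_st ≈ 0.3571

N = 2200; stratum weights W_h = N_h/N.
p̂_st = Σ W_h p̂_h = (780·0.188 + 860·0.258 + 560·0.745)/2200 = 0.35715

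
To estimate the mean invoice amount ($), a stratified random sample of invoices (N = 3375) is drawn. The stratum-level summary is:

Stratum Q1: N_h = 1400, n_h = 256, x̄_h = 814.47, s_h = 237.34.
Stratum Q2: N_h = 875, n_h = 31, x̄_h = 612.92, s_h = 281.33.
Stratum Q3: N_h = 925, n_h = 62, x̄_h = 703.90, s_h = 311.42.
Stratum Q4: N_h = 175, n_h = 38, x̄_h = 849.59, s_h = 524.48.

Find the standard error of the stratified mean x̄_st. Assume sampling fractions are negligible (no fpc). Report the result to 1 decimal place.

V̂(x̄_st) = Σ W_h² s_h²/n_h, with W_h = N_h/N and N = 3375:
  stratum Q1: (1400/3375)²·237.34²/256 = 37.8626
  stratum Q2: (875/3375)²·281.33²/31 = 171.609
  stratum Q3: (925/3375)²·311.42²/62 = 117.5
  stratum Q4: (175/3375)²·524.48²/38 = 19.4627
V̂(x̄_st) = 346.434
SE(x̄_st) = √346.434 = 18.6127

SE(x̄_st) ≈ 18.6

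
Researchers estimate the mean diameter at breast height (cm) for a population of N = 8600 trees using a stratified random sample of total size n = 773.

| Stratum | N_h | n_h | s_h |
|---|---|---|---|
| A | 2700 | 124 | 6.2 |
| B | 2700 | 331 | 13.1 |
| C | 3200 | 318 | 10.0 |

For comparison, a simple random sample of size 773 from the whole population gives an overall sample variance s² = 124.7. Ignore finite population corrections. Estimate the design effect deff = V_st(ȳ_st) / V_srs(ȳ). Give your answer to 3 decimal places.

deff ≈ 0.776

V̂(ȳ_st) = Σ W_h² s_h²/n_h, with W_h = N_h/N and N = 8600:
  stratum A: (2700/8600)²·6.2²/124 = 0.0305557
  stratum B: (2700/8600)²·13.1²/331 = 0.0511029
  stratum C: (3200/8600)²·10.0²/318 = 0.0435387
V_st = 0.125197
V_srs = s²/n = 124.7/773 = 0.16132
deff = V_st / V_srs = 0.125197/0.16132 = 0.7761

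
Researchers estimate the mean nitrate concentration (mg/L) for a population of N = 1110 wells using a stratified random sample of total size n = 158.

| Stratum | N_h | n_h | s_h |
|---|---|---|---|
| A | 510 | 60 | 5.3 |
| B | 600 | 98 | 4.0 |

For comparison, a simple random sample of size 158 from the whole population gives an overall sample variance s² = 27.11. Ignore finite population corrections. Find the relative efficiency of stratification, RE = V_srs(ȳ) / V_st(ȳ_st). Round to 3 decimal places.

RE ≈ 1.171

V̂(ȳ_st) = Σ W_h² s_h²/n_h, with W_h = N_h/N and N = 1110:
  stratum A: (510/1110)²·5.3²/60 = 0.0988314
  stratum B: (600/1110)²·4.0²/98 = 0.0477035
V_st = 0.146535
V_srs = s²/n = 27.11/158 = 0.171582
Relative efficiency = V_srs / V_st = 0.171582/0.146535 = 1.1709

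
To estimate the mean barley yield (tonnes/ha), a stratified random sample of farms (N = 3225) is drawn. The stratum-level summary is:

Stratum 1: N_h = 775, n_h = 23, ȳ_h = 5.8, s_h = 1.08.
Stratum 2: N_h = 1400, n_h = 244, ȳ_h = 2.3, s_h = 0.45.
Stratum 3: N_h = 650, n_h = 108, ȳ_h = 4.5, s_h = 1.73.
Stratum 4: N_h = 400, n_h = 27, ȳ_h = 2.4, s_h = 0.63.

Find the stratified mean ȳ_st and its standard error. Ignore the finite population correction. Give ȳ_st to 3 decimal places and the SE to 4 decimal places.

ȳ_st = Σ W_h ȳ_h = (775·5.8 + 1400·2.3 + 650·4.5 + 400·2.4)/3225 = 3.59690
V̂(ȳ_st) = Σ W_h² s_h²/n_h, with W_h = N_h/N and N = 3225:
  stratum 1: (775/3225)²·1.08²/23 = 0.00292862
  stratum 2: (1400/3225)²·0.45²/244 = 0.000156398
  stratum 3: (650/3225)²·1.73²/108 = 0.00112573
  stratum 4: (400/3225)²·0.63²/27 = 0.00022614
V̂(ȳ_st) = 0.0044369
SE(ȳ_st) = √0.0044369 = 0.06661

ȳ_st ≈ 3.597, SE ≈ 0.0666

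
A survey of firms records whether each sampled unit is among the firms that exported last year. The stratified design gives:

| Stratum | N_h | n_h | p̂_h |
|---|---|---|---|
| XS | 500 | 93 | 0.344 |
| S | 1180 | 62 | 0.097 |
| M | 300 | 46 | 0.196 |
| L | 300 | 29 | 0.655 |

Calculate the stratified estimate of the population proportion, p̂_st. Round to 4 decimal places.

N = 2280; stratum weights W_h = N_h/N.
p̂_st = Σ W_h p̂_h = (500·0.344 + 1180·0.097 + 300·0.196 + 300·0.655)/2280 = 0.23761

p̂_st ≈ 0.2376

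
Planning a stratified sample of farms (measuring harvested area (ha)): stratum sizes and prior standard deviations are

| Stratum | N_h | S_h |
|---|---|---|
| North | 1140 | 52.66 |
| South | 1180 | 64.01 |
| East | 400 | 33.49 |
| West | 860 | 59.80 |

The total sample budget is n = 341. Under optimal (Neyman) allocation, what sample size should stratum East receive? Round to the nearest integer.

Neyman allocation: n_h = n · N_h S_h / Σ N_i S_i, with n = 341.
  stratum North: N_h·S_h = 1140·52.66 = 60032.40
  stratum South: N_h·S_h = 1180·64.01 = 75531.80
  stratum East: N_h·S_h = 400·33.49 = 13396.00
  stratum West: N_h·S_h = 860·59.80 = 51428.00
Σ N_h S_h = 200388.20
n for stratum East = 341·13396.00/200388.20 = 22.796 → 23

23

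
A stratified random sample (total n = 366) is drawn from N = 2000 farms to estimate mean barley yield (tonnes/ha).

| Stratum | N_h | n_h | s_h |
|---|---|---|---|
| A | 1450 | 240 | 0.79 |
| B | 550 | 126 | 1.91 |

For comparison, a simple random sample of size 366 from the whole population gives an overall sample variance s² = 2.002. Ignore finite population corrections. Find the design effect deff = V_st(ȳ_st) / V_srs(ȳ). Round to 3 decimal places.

deff ≈ 0.650

V̂(ȳ_st) = Σ W_h² s_h²/n_h, with W_h = N_h/N and N = 2000:
  stratum A: (1450/2000)²·0.79²/240 = 0.00136684
  stratum B: (550/2000)²·1.91²/126 = 0.00218958
V_st = 0.00355643
V_srs = s²/n = 2.002/366 = 0.00546995
deff = V_st / V_srs = 0.00355643/0.00546995 = 0.6502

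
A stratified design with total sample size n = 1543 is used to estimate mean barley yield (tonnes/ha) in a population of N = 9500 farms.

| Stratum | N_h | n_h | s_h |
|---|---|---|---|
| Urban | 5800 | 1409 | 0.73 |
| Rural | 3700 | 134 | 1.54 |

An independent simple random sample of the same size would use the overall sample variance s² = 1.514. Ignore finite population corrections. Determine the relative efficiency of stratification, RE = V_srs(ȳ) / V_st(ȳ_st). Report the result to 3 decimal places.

RE ≈ 0.347

V̂(ȳ_st) = Σ W_h² s_h²/n_h, with W_h = N_h/N and N = 9500:
  stratum Urban: (5800/9500)²·0.73²/1409 = 0.000140975
  stratum Rural: (3700/9500)²·1.54²/134 = 0.00268468
V_st = 0.00282566
V_srs = s²/n = 1.514/1543 = 0.000981205
Relative efficiency = V_srs / V_st = 0.000981205/0.00282566 = 0.3472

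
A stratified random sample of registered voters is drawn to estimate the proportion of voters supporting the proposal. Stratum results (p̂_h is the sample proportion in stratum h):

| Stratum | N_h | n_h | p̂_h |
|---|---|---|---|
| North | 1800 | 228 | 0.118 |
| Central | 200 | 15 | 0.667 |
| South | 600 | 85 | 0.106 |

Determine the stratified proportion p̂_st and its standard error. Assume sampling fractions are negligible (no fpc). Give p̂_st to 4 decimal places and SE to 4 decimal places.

N = 2600; stratum weights W_h = N_h/N.
p̂_st = Σ W_h p̂_h = (1800·0.118 + 200·0.667 + 600·0.106)/2600 = 0.15746
V̂(p̂_st) = Σ W_h² p̂_h(1−p̂_h)/(n_h−1):
  stratum North: (1800/2600)²·0.118·0.882/227 = 0.000219747
  stratum Central: (200/2600)²·0.667·0.333/14 = 9.38762e-05
  stratum South: (600/2600)²·0.106·0.894/84 = 6.00786e-05
V̂(p̂_st) = 0.000373702; SE = √V̂ = 0.0193314

p̂_st ≈ 0.1575, SE ≈ 0.0193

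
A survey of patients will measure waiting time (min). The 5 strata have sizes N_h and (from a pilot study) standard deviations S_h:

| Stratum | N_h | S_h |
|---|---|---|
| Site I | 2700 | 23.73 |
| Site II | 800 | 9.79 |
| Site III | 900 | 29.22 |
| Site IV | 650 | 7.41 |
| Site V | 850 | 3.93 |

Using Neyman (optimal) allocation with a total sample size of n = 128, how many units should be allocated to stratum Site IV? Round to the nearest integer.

Neyman allocation: n_h = n · N_h S_h / Σ N_i S_i, with n = 128.
  stratum Site I: N_h·S_h = 2700·23.73 = 64071.00
  stratum Site II: N_h·S_h = 800·9.79 = 7832.00
  stratum Site III: N_h·S_h = 900·29.22 = 26298.00
  stratum Site IV: N_h·S_h = 650·7.41 = 4816.50
  stratum Site V: N_h·S_h = 850·3.93 = 3340.50
Σ N_h S_h = 106358.00
n for stratum Site IV = 128·4816.50/106358.00 = 5.797 → 6

6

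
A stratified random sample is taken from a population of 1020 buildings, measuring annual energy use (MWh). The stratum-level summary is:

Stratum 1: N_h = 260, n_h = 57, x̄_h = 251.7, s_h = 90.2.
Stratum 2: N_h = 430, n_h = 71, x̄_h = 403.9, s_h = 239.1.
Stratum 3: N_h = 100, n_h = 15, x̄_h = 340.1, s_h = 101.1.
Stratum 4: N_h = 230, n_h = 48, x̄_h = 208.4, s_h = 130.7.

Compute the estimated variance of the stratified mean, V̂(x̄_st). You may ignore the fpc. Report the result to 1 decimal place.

V̂(x̄_st) ≈ 177.0

V̂(x̄_st) = Σ W_h² s_h²/n_h, with W_h = N_h/N and N = 1020:
  stratum 1: (260/1020)²·90.2²/57 = 9.27437
  stratum 2: (430/1020)²·239.1²/71 = 143.099
  stratum 3: (100/1020)²·101.1²/15 = 6.54954
  stratum 4: (230/1020)²·130.7²/48 = 18.0953
V̂(x̄_st) = 177.018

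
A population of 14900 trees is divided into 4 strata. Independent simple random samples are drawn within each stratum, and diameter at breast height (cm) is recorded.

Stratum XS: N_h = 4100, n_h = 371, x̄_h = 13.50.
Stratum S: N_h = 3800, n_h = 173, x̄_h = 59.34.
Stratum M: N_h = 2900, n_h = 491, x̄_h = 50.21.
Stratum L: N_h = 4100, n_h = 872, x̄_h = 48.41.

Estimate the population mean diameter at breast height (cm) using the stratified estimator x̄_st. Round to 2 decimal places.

N = Σ N_h = 14900. Stratum weights W_h = N_h/N.
x̄_st = (4100·13.50 + 3800·59.34 + 2900·50.21 + 4100·48.41) / 14900 = 41.9417

x̄_st ≈ 41.94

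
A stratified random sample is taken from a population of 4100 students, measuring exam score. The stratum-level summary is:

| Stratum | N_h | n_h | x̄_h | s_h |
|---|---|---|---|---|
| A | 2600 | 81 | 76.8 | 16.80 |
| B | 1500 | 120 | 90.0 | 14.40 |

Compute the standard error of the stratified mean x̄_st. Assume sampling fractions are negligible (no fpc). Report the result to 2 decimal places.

V̂(x̄_st) = Σ W_h² s_h²/n_h, with W_h = N_h/N and N = 4100:
  stratum A: (2600/4100)²·16.80²/81 = 1.40124
  stratum B: (1500/4100)²·14.40²/120 = 0.231291
V̂(x̄_st) = 1.63253
SE(x̄_st) = √1.63253 = 1.27771

SE(x̄_st) ≈ 1.28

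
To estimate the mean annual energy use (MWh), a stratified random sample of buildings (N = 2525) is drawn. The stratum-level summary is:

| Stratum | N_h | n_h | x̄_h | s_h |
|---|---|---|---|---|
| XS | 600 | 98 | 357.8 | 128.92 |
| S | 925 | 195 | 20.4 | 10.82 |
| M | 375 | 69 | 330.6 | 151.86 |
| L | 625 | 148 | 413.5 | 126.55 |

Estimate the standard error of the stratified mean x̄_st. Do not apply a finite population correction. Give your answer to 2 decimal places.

V̂(x̄_st) = Σ W_h² s_h²/n_h, with W_h = N_h/N and N = 2525:
  stratum XS: (600/2525)²·128.92²/98 = 9.57622
  stratum S: (925/2525)²·10.82²/195 = 0.0805713
  stratum M: (375/2525)²·151.86²/69 = 7.37187
  stratum L: (625/2525)²·126.55²/148 = 6.62979
V̂(x̄_st) = 23.6585
SE(x̄_st) = √23.6585 = 4.864

SE(x̄_st) ≈ 4.86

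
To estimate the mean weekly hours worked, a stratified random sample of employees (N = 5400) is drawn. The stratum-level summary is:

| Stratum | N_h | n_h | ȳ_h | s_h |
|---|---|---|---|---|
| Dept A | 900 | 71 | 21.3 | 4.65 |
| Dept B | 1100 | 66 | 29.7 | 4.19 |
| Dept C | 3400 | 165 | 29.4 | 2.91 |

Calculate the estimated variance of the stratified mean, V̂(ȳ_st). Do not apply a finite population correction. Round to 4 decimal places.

V̂(ȳ_st) = Σ W_h² s_h²/n_h, with W_h = N_h/N and N = 5400:
  stratum Dept A: (900/5400)²·4.65²/71 = 0.00845951
  stratum Dept B: (1100/5400)²·4.19²/66 = 0.0110378
  stratum Dept C: (3400/5400)²·2.91²/165 = 0.0203457
V̂(ȳ_st) = 0.039843

V̂(ȳ_st) ≈ 0.0398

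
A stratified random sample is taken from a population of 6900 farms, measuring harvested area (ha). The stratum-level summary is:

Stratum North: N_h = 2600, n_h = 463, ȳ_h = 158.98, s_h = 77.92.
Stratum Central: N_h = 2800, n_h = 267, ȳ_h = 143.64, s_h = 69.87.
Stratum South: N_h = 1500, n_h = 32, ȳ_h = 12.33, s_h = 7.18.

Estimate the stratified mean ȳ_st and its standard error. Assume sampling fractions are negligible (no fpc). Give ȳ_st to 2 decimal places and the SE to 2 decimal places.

ȳ_st = Σ W_h ȳ_h = (2600·158.98 + 2800·143.64 + 1500·12.33)/6900 = 120.87464
V̂(ȳ_st) = Σ W_h² s_h²/n_h, with W_h = N_h/N and N = 6900:
  stratum North: (2600/6900)²·77.92²/463 = 1.86194
  stratum Central: (2800/6900)²·69.87²/267 = 3.01084
  stratum South: (1500/6900)²·7.18²/32 = 0.0761348
V̂(ȳ_st) = 4.94892
SE(ȳ_st) = √4.94892 = 2.22462

ȳ_st ≈ 120.87, SE ≈ 2.22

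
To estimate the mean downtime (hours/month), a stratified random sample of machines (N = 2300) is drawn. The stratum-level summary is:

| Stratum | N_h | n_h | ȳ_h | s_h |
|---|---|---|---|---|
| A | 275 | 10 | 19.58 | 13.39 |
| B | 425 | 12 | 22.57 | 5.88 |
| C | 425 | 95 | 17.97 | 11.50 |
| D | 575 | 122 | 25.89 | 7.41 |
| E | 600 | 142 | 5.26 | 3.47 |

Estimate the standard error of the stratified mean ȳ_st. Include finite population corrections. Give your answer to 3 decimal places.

SE(ȳ_st) ≈ 0.637

V̂(ȳ_st) = Σ W_h² (1 − n_h/N_h) s_h²/n_h, with W_h = N_h/N and N = 2300:
  stratum A: (275/2300)²·(1 − 10/275)·13.39²/10 = 0.246993
  stratum B: (425/2300)²·(1 − 12/425)·5.88²/12 = 0.0955997
  stratum C: (425/2300)²·(1 − 95/425)·11.50²/95 = 0.0369079
  stratum D: (575/2300)²·(1 − 122/575)·7.41²/122 = 0.0221609
  stratum E: (600/2300)²·(1 − 142/600)·3.47²/142 = 0.00440486
V̂(ȳ_st) = 0.406066
SE(ȳ_st) = √0.406066 = 0.637233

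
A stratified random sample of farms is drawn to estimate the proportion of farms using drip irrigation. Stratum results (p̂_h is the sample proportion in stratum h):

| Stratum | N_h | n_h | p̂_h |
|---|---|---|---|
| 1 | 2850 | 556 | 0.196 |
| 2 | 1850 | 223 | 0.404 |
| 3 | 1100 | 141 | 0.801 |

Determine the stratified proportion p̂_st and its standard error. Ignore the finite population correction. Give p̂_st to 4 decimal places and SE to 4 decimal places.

N = 5800; stratum weights W_h = N_h/N.
p̂_st = Σ W_h p̂_h = (2850·0.196 + 1850·0.404 + 1100·0.801)/5800 = 0.37709
V̂(p̂_st) = Σ W_h² p̂_h(1−p̂_h)/(n_h−1):
  stratum 1: (2850/5800)²·0.196·0.804/555 = 6.85572e-05
  stratum 2: (1850/5800)²·0.404·0.596/222 = 0.000110347
  stratum 3: (1100/5800)²·0.801·0.199/140 = 4.09531e-05
V̂(p̂_st) = 0.000219858; SE = √V̂ = 0.0148276

p̂_st ≈ 0.3771, SE ≈ 0.0148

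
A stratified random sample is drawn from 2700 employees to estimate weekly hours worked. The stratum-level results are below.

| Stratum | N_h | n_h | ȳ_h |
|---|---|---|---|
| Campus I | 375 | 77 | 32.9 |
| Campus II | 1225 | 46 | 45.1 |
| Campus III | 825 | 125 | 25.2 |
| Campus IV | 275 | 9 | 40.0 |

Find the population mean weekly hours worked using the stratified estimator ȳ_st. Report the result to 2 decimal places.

ȳ_st ≈ 36.81

N = Σ N_h = 2700. Stratum weights W_h = N_h/N.
ȳ_st = (375·32.9 + 1225·45.1 + 825·25.2 + 275·40.0) / 2700 = 36.8056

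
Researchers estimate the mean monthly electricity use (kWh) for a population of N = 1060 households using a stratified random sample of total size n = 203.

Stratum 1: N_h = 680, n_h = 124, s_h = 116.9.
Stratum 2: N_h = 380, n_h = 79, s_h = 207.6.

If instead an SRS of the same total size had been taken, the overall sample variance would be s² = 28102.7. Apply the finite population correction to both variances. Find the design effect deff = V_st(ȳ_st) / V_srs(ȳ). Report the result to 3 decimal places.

V̂(ȳ_st) = Σ W_h² (1 − n_h/N_h) s_h²/n_h, with W_h = N_h/N and N = 1060:
  stratum 1: (680/1060)²·(1 − 124/680)·116.9²/124 = 37.0834
  stratum 2: (380/1060)²·(1 − 79/380)·207.6²/79 = 55.5349
V_st = 92.6183
V_srs = (1 − 203/1060)·28102.7/203 = 111.925
deff = V_st / V_srs = 92.6183/111.925 = 0.8275

deff ≈ 0.828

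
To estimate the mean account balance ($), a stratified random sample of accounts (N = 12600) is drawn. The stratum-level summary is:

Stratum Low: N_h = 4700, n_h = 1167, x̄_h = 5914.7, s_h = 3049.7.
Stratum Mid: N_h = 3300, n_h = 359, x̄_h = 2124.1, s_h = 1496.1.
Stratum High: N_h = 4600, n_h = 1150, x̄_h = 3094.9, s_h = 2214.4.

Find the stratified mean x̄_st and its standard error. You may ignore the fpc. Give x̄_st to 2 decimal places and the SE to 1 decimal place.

x̄_st ≈ 3892.47, SE ≈ 45.9

x̄_st = Σ W_h x̄_h = (4700·5914.7 + 3300·2124.1 + 4600·3094.9)/12600 = 3892.47302
V̂(x̄_st) = Σ W_h² s_h²/n_h, with W_h = N_h/N and N = 12600:
  stratum Low: (4700/12600)²·3049.7²/1167 = 1108.91
  stratum Mid: (3300/12600)²·1496.1²/359 = 427.675
  stratum High: (4600/12600)²·2214.4²/1150 = 568.315
V̂(x̄_st) = 2104.9
SE(x̄_st) = √2104.9 = 45.8792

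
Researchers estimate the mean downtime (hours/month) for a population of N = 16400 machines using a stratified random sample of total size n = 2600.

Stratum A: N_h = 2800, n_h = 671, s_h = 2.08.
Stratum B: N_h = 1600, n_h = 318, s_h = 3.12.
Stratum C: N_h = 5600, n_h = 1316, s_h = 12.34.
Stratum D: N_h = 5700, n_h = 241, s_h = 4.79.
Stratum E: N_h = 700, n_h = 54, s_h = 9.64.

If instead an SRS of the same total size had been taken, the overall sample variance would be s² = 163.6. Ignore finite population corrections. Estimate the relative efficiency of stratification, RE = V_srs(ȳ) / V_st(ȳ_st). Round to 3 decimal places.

RE ≈ 2.200

V̂(ȳ_st) = Σ W_h² s_h²/n_h, with W_h = N_h/N and N = 16400:
  stratum A: (2800/16400)²·2.08²/671 = 0.000187946
  stratum B: (1600/16400)²·3.12²/318 = 0.000291363
  stratum C: (5600/16400)²·12.34²/1316 = 0.0134916
  stratum D: (5700/16400)²·4.79²/241 = 0.0115005
  stratum E: (700/16400)²·9.64²/54 = 0.00313522
V_st = 0.0286066
V_srs = s²/n = 163.6/2600 = 0.0629231
Relative efficiency = V_srs / V_st = 0.0629231/0.0286066 = 2.1996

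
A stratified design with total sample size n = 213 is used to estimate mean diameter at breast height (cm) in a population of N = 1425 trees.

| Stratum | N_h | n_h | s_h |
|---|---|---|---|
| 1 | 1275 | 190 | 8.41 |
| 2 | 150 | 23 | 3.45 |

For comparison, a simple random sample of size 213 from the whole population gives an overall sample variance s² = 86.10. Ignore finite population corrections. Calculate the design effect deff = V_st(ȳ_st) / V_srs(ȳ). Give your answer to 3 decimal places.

deff ≈ 0.751

V̂(ȳ_st) = Σ W_h² s_h²/n_h, with W_h = N_h/N and N = 1425:
  stratum 1: (1275/1425)²·8.41²/190 = 0.298009
  stratum 2: (150/1425)²·3.45²/23 = 0.00573407
V_st = 0.303743
V_srs = s²/n = 86.10/213 = 0.404225
deff = V_st / V_srs = 0.303743/0.404225 = 0.7514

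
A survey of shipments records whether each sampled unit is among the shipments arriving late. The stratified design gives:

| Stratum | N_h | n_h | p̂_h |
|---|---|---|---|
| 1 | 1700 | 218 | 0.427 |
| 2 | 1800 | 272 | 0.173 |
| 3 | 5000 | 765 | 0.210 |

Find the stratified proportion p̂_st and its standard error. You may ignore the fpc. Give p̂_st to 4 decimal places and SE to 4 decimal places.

N = 8500; stratum weights W_h = N_h/N.
p̂_st = Σ W_h p̂_h = (1700·0.427 + 1800·0.173 + 5000·0.210)/8500 = 0.24556
V̂(p̂_st) = Σ W_h² p̂_h(1−p̂_h)/(n_h−1):
  stratum 1: (1700/8500)²·0.427·0.573/217 = 4.51006e-05
  stratum 2: (1800/8500)²·0.173·0.827/271 = 2.3675e-05
  stratum 3: (5000/8500)²·0.210·0.790/764 = 7.51372e-05
V̂(p̂_st) = 0.000143913; SE = √V̂ = 0.0119964

p̂_st ≈ 0.2456, SE ≈ 0.0120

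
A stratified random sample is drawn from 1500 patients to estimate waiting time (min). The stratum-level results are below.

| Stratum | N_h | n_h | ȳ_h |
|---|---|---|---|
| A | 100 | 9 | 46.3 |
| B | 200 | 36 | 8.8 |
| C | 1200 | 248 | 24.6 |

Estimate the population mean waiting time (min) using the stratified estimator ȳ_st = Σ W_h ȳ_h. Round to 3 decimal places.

ȳ_st ≈ 23.940

N = Σ N_h = 1500. Stratum weights W_h = N_h/N.
ȳ_st = (100·46.3 + 200·8.8 + 1200·24.6) / 1500 = 23.94000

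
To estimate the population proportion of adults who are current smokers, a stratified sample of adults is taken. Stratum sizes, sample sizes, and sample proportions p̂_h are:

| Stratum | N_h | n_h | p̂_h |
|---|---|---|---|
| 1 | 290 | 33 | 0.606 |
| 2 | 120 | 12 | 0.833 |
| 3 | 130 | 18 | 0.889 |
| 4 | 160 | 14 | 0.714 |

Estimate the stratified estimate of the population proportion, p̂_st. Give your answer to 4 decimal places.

N = 700; stratum weights W_h = N_h/N.
p̂_st = Σ W_h p̂_h = (290·0.606 + 120·0.833 + 130·0.889 + 160·0.714)/700 = 0.72216

p̂_st ≈ 0.7222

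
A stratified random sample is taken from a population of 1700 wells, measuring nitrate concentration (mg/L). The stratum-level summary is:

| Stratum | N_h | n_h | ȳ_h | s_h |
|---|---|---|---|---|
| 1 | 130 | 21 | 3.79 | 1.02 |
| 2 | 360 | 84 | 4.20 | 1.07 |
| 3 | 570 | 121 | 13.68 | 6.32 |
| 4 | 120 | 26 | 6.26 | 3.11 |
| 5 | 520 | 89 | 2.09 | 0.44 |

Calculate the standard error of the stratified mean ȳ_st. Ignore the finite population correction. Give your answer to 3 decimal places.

V̂(ȳ_st) = Σ W_h² s_h²/n_h, with W_h = N_h/N and N = 1700:
  stratum 1: (130/1700)²·1.02²/21 = 0.000289714
  stratum 2: (360/1700)²·1.07²/84 = 0.000611217
  stratum 3: (570/1700)²·6.32²/121 = 0.0371108
  stratum 4: (120/1700)²·3.11²/26 = 0.00185358
  stratum 5: (520/1700)²·0.44²/89 = 0.000203528
V̂(ȳ_st) = 0.0400689
SE(ȳ_st) = √0.0400689 = 0.200172

SE(ȳ_st) ≈ 0.200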